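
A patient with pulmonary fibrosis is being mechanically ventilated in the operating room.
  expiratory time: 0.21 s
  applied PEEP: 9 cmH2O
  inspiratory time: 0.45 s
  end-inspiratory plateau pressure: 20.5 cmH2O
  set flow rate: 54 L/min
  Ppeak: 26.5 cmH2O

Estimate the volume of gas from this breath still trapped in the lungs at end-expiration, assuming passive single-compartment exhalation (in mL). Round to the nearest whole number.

Flow: 54 L/min ÷ 60 = 0.9 L/s.
Vt = flow × Ti = 0.9 L/s × 0.45 s × 1000 mL/L = 405.0 mL.
R = (PIP − Pplat)/V̇ = (26.5 − 20.5) / 0.9 = 6.0/0.9 = 6.667 cmH2O·s/L.
C = Vt/(Pplat − PEEP) = 405.0 / (20.5 − 9) = 405.0/11.5 = 35.217 mL/cmH2O.
τ = R × C = 6.667 × 0.03522 L/cmH2O = 0.2348 s.
Fraction remaining = e^(−Te/τ) = e^(−0.21/0.2348) = 0.4089.
Trapped volume = 405.0 × 0.4089 = 165.6 mL.

166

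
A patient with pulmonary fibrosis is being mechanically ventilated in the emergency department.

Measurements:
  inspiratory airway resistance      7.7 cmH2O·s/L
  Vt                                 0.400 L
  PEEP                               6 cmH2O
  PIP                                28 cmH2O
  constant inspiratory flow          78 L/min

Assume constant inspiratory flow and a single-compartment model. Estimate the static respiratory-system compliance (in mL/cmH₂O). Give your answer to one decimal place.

Flow: 78 L/min ÷ 60 = 1.3 L/s.
Equation of motion (constant flow): PIP = Vt/C + R·V̇ + PEEP.
Vt/C = PIP − R·V̇ − PEEP = 28 − 7.7×1.3 − 6 = 28 − 10.01 − 6 = 11.99 cmH2O.
C = Vt / 11.99 = 400 / 11.99 = 33.361 mL/cmH2O.

33.4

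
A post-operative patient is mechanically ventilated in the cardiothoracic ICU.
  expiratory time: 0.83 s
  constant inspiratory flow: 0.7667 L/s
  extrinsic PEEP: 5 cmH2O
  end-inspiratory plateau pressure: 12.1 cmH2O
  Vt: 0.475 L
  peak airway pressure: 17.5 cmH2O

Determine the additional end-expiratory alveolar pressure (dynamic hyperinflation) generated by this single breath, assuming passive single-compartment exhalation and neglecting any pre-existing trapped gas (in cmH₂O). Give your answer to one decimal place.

1.2

R = (PIP − Pplat)/V̇ = (17.5 − 12.1) / 0.7667 = 5.4/0.7667 = 7.043 cmH2O·s/L.
C = Vt/(Pplat − PEEP) = 475.0 / (12.1 − 5) = 475.0/7.1 = 66.901 mL/cmH2O.
τ = R × C = 7.043 × 0.0669 L/cmH2O = 0.4712 s.
Fraction remaining = e^(−Te/τ) = e^(−0.83/0.4712) = 0.1718; trapped volume = 475.0 × 0.1718 = 81.605 mL.
Additional alveolar pressure from trapping ≈ V_trapped / C = 81.605 / 66.901 = 1.22 cmH2O.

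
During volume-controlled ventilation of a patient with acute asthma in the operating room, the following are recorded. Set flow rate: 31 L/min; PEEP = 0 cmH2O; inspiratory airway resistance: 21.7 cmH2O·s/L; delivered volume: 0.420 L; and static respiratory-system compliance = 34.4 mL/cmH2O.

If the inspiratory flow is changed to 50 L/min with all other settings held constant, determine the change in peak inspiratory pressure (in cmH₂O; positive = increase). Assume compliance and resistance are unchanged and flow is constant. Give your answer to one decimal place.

6.9

Flow: 31 L/min ÷ 60 = 0.5167 L/s.
New flow: 50 L/min ÷ 60 = 0.8333 L/s.
PIP = Vt/C + R·V̇ + PEEP (constant-flow equation of motion).
Only the resistive term changes: ΔPIP = R × ΔV̇ = 21.7 × (0.8333 − 0.5167) = 21.7 × 0.3166 = 6.87 cmH2O.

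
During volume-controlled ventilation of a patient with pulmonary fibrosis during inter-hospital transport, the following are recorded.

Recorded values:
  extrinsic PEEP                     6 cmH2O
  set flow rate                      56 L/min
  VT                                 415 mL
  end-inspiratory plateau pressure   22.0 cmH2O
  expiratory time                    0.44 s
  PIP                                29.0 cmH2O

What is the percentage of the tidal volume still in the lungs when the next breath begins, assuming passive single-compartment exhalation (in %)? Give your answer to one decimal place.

10.4

Flow: 56 L/min ÷ 60 = 0.9333 L/s.
R = (PIP − Pplat)/V̇ = (29.0 − 22.0) / 0.9333 = 7.0/0.9333 = 7.5 cmH2O·s/L.
C = Vt/(Pplat − PEEP) = 415.0 / (22.0 − 6) = 415.0/16.0 = 25.938 mL/cmH2O.
τ = R × C = 7.5 × 0.02594 L/cmH2O = 0.1946 s.
Fraction remaining at end-expiration = e^(−Te/τ) = e^(−0.44/0.1946) = 0.1042 → 10.42%.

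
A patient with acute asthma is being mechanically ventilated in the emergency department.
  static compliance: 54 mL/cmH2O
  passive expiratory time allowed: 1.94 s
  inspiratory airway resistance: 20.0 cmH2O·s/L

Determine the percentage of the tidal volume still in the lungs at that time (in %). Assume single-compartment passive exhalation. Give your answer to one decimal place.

τ = R × C = 20.0 × 54 mL/cmH2O = 20.0 × 0.054 L/cmH2O = 1.08 s.
Passive exhalation: V(t)/V₀ = e^(−t/τ) = e^(−1.94/1.08) = 0.1659.
Fraction remaining = 0.1659 → 16.59%.

16.6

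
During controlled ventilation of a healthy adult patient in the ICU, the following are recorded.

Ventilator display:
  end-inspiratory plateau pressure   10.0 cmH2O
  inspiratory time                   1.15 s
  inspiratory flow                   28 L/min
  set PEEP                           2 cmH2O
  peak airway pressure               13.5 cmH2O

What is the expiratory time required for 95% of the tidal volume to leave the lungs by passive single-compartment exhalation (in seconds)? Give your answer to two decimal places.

1.51

Flow: 28 L/min ÷ 60 = 0.4667 L/s.
Vt = flow × Ti = 0.4667 L/s × 1.15 s × 1000 mL/L = 536.71 mL.
R = (PIP − Pplat)/V̇ = (13.5 − 10.0) / 0.4667 = 3.5/0.4667 = 7.499 cmH2O·s/L.
C = Vt/(Pplat − PEEP) = 536.71 / (10.0 − 2) = 536.71/8.0 = 67.089 mL/cmH2O.
τ = R × C = 7.499 × 0.06709 L/cmH2O = 0.5031 s.
t = −τ·ln(1 − 0.95) = −0.5031·ln(0.05) = 1.507 s.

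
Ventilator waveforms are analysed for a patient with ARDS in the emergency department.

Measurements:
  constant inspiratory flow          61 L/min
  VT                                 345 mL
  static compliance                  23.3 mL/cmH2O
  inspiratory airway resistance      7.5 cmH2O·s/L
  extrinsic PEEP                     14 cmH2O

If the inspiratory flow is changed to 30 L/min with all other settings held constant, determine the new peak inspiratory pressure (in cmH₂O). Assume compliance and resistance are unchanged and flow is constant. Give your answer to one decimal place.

32.6

Flow: 61 L/min ÷ 60 = 1.0167 L/s.
New flow: 30 L/min ÷ 60 = 0.5 L/s.
PIP = Vt/C + R·V̇ + PEEP (constant-flow equation of motion).
Only the resistive term changes: ΔPIP = R × ΔV̇ = 7.5 × (0.5 − 1.0167) = 7.5 × -0.5167 = -3.875 cmH2O.
Original PIP = 345/23.3 + 7.5×1.0167 + 14 = 36.432 cmH2O; new PIP = 36.432 + (-3.875) = 32.557 cmH2O.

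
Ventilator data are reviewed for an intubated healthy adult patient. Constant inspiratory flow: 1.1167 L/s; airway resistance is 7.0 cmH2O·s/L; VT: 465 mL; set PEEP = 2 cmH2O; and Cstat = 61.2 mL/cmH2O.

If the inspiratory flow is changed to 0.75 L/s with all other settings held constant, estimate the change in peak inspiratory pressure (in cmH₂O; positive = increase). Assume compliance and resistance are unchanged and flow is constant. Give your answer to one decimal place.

-2.6

PIP = Vt/C + R·V̇ + PEEP (constant-flow equation of motion).
Only the resistive term changes: ΔPIP = R × ΔV̇ = 7.0 × (0.75 − 1.1167) = 7.0 × -0.3667 = -2.567 cmH2O.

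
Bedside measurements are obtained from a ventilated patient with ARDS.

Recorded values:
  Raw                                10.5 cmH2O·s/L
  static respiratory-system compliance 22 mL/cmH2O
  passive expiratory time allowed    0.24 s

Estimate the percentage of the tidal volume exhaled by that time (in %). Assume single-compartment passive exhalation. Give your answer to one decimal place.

τ = R × C = 10.5 × 22 mL/cmH2O = 10.5 × 0.022 L/cmH2O = 0.231 s.
Passive exhalation: V(t)/V₀ = e^(−t/τ) = e^(−0.24/0.231) = 0.3538.
Fraction exhaled = 1 − 0.3538 = 0.6462 → 64.62%.

64.6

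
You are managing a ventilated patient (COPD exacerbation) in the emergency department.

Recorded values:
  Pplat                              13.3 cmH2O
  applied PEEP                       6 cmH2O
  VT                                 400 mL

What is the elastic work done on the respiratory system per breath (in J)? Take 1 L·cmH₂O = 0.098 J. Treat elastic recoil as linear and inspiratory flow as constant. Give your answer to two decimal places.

Elastic work ≈ ½ × (Pplat − PEEP) × Vt = 0.5 × (13.3 − 6) × 0.400 L = 0.5 × 7.3 × 0.400 = 1.46 L·cmH2O.
× 0.098 J/(L·cmH2O) → 0.1431 J.

0.14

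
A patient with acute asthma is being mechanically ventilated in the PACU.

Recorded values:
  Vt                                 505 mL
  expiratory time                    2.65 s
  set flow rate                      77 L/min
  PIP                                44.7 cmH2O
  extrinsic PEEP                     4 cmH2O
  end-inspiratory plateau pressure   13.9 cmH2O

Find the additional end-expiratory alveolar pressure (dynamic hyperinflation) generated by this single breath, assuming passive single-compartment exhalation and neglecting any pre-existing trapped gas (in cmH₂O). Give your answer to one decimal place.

Flow: 77 L/min ÷ 60 = 1.2833 L/s.
R = (PIP − Pplat)/V̇ = (44.7 − 13.9) / 1.2833 = 30.8/1.2833 = 24.001 cmH2O·s/L.
C = Vt/(Pplat − PEEP) = 505.0 / (13.9 − 4) = 505.0/9.9 = 51.01 mL/cmH2O.
τ = R × C = 24.001 × 0.05101 L/cmH2O = 1.224 s.
Fraction remaining = e^(−Te/τ) = e^(−2.65/1.224) = 0.1147; trapped volume = 505.0 × 0.1147 = 57.924 mL.
Additional alveolar pressure from trapping ≈ V_trapped / C = 57.924 / 51.01 = 1.136 cmH2O.

1.1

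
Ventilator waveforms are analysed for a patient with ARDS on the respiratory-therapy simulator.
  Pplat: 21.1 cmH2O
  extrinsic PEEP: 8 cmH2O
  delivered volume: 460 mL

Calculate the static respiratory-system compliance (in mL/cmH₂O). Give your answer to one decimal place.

Cstat = Vt / (Pplat − PEEP) = 460 / (21.1 − 8) = 460 / 13.1 = 35.115 mL/cmH2O.

35.1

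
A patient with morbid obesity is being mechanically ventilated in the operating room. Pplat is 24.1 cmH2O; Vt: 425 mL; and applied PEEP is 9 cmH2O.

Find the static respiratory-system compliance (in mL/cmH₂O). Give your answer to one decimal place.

28.1

Cstat = Vt / (Pplat − PEEP) = 425 / (24.1 − 9) = 425 / 15.1 = 28.146 mL/cmH2O.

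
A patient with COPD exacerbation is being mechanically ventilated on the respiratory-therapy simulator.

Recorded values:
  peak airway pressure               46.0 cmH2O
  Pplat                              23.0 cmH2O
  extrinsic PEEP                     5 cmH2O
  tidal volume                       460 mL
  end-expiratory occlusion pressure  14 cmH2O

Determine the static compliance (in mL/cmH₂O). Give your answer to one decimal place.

51.1

End-expiratory occlusion gives total PEEP = 14 cmH2O (intrinsic PEEP = 14 − 5 = 9). Use total PEEP for the elastic gradient.
Cstat = Vt / (Pplat − PEEPtotal) = 460 / (23.0 − 14) = 460 / 9.0 = 51.111 mL/cmH2O.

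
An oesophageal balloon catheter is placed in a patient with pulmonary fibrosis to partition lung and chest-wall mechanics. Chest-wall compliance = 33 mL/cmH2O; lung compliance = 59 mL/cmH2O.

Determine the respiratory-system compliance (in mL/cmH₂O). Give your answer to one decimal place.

Lung and chest wall are elastances in series: 1/Crs = 1/CL + 1/Ccw.
1/Crs = 1/59 + 1/33 = 0.04725.
Crs = 21.164 mL/cmH2O.

21.2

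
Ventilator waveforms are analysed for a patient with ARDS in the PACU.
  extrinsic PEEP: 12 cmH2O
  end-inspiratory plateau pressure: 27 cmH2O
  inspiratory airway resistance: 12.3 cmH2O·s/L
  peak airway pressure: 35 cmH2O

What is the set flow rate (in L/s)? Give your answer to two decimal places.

flow = (PIP − Pplat) / Raw = 8.0 / 12.3 = 0.6504 L/s.

0.65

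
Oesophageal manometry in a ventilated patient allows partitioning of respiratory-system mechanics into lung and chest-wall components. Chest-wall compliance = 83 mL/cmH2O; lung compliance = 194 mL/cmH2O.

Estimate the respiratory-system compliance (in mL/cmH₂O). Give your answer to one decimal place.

Lung and chest wall are elastances in series: 1/Crs = 1/CL + 1/Ccw.
1/Crs = 1/194 + 1/83 = 0.0172.
Crs = 58.14 mL/cmH2O.

58.1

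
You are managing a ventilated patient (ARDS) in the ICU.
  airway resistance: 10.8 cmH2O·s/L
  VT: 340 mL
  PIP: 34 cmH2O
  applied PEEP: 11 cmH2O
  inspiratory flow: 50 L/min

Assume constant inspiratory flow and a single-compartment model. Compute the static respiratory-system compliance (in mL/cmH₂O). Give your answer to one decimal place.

24.3

Flow: 50 L/min ÷ 60 = 0.8333 L/s.
Equation of motion (constant flow): PIP = Vt/C + R·V̇ + PEEP.
Vt/C = PIP − R·V̇ − PEEP = 34 − 10.8×0.8333 − 11 = 34 − 9.0 − 11 = 14.0 cmH2O.
C = Vt / 14.0 = 340 / 14.0 = 24.286 mL/cmH2O.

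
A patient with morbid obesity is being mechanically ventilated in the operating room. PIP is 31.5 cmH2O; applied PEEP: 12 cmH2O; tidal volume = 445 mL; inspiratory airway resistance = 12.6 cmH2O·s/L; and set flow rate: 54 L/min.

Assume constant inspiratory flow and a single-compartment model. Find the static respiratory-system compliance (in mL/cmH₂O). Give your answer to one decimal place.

54.5

Flow: 54 L/min ÷ 60 = 0.9 L/s.
Equation of motion (constant flow): PIP = Vt/C + R·V̇ + PEEP.
Vt/C = PIP − R·V̇ − PEEP = 31.5 − 12.6×0.9 − 12 = 31.5 − 11.34 − 12 = 8.16 cmH2O.
C = Vt / 8.16 = 445 / 8.16 = 54.534 mL/cmH2O.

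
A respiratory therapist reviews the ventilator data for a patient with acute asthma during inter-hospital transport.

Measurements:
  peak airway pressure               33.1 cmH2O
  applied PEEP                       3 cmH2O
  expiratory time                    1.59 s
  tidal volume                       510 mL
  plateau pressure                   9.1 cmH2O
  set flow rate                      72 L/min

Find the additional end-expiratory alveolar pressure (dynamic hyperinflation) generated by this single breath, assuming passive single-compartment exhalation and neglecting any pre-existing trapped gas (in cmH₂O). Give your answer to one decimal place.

2.4

Flow: 72 L/min ÷ 60 = 1.2 L/s.
R = (PIP − Pplat)/V̇ = (33.1 − 9.1) / 1.2 = 24.0/1.2 = 20.0 cmH2O·s/L.
C = Vt/(Pplat − PEEP) = 510.0 / (9.1 − 3) = 510.0/6.1 = 83.607 mL/cmH2O.
τ = R × C = 20.0 × 0.08361 L/cmH2O = 1.672 s.
Fraction remaining = e^(−Te/τ) = e^(−1.59/1.672) = 0.3864; trapped volume = 510.0 × 0.3864 = 197.06 mL.
Additional alveolar pressure from trapping ≈ V_trapped / C = 197.06 / 83.607 = 2.357 cmH2O.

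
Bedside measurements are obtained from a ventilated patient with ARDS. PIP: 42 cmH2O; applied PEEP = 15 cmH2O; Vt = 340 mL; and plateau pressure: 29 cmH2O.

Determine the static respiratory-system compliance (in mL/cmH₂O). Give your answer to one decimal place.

24.3

Cstat = Vt / (Pplat − PEEP) = 340 / (29 − 15) = 340 / 14.0 = 24.286 mL/cmH2O.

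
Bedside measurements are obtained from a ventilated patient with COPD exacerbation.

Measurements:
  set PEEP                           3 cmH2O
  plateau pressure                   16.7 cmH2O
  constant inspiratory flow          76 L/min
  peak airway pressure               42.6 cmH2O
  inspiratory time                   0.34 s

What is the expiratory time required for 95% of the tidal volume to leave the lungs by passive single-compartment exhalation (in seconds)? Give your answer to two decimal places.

1.93

Flow: 76 L/min ÷ 60 = 1.2667 L/s.
Vt = flow × Ti = 1.2667 L/s × 0.34 s × 1000 mL/L = 430.68 mL.
R = (PIP − Pplat)/V̇ = (42.6 − 16.7) / 1.2667 = 25.9/1.2667 = 20.447 cmH2O·s/L.
C = Vt/(Pplat − PEEP) = 430.68 / (16.7 − 3) = 430.68/13.7 = 31.436 mL/cmH2O.
τ = R × C = 20.447 × 0.03144 L/cmH2O = 0.6429 s.
t = −τ·ln(1 − 0.95) = −0.6429·ln(0.05) = 1.926 s.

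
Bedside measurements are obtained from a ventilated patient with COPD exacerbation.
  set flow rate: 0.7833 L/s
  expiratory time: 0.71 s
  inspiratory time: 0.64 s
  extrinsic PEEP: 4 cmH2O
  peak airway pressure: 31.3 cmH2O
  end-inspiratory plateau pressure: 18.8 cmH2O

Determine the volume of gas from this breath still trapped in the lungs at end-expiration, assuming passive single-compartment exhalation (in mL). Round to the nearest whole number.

135

Vt = flow × Ti = 0.7833 L/s × 0.64 s × 1000 mL/L = 501.31 mL.
R = (PIP − Pplat)/V̇ = (31.3 − 18.8) / 0.7833 = 12.5/0.7833 = 15.958 cmH2O·s/L.
C = Vt/(Pplat − PEEP) = 501.31 / (18.8 − 4) = 501.31/14.8 = 33.872 mL/cmH2O.
τ = R × C = 15.958 × 0.03387 L/cmH2O = 0.5405 s.
Fraction remaining = e^(−Te/τ) = e^(−0.71/0.5405) = 0.2689.
Trapped volume = 501.31 × 0.2689 = 134.8 mL.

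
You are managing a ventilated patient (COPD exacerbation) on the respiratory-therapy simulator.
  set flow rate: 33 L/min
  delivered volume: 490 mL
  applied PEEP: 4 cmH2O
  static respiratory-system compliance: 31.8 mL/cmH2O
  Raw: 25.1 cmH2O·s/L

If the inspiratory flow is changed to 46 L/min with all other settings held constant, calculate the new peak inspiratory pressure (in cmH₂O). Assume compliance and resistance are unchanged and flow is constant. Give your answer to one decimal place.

38.7

Flow: 33 L/min ÷ 60 = 0.55 L/s.
New flow: 46 L/min ÷ 60 = 0.7667 L/s.
PIP = Vt/C + R·V̇ + PEEP (constant-flow equation of motion).
Only the resistive term changes: ΔPIP = R × ΔV̇ = 25.1 × (0.7667 − 0.55) = 25.1 × 0.2167 = 5.439 cmH2O.
Original PIP = 490/31.8 + 25.1×0.55 + 4 = 33.214 cmH2O; new PIP = 33.214 + (5.439) = 38.653 cmH2O.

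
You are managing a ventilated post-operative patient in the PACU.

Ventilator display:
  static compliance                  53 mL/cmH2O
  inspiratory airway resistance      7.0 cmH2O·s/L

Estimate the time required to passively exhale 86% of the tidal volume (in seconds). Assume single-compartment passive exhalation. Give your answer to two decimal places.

0.73

τ = R × C = 7.0 × 53 mL/cmH2O = 7.0 × 0.053 L/cmH2O = 0.371 s.
Exhaled fraction f = 1 − e^(−t/τ) → t = −τ·ln(1 − f) = −0.371·ln(0.14) = 0.7294 s.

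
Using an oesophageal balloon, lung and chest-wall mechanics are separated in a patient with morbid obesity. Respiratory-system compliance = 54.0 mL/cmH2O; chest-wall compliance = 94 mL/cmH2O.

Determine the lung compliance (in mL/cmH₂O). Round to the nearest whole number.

127

1/CL = 1/Crs − 1/Ccw.
1/CL = 1/54.0 − 1/94 = 0.00788.
CL = 126.9 mL/cmH2O.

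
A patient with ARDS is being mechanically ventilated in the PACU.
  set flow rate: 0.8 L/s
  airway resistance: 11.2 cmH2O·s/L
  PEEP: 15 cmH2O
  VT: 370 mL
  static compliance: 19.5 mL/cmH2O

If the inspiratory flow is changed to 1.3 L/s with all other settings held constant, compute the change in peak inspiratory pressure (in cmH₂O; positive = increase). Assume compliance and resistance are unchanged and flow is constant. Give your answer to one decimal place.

PIP = Vt/C + R·V̇ + PEEP (constant-flow equation of motion).
Only the resistive term changes: ΔPIP = R × ΔV̇ = 11.2 × (1.3 − 0.8) = 11.2 × 0.5 = 5.6 cmH2O.

5.6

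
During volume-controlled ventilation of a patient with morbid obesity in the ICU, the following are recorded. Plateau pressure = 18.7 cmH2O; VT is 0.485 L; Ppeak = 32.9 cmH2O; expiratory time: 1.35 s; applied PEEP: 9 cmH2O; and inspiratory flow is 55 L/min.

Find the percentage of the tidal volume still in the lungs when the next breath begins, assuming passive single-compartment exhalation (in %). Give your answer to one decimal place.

17.5

Flow: 55 L/min ÷ 60 = 0.9167 L/s.
R = (PIP − Pplat)/V̇ = (32.9 − 18.7) / 0.9167 = 14.2/0.9167 = 15.49 cmH2O·s/L.
C = Vt/(Pplat − PEEP) = 485.0 / (18.7 − 9) = 485.0/9.7 = 50.0 mL/cmH2O.
τ = R × C = 15.49 × 0.05 L/cmH2O = 0.7745 s.
Fraction remaining at end-expiration = e^(−Te/τ) = e^(−1.35/0.7745) = 0.175 → 17.5%.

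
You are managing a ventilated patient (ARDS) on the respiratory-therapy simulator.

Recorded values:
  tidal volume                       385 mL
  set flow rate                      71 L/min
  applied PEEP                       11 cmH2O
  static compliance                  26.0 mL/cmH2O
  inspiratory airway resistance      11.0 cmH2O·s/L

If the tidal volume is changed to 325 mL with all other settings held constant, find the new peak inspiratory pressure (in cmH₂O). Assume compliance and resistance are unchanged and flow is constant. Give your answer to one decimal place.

Flow: 71 L/min ÷ 60 = 1.1833 L/s.
PIP = Vt/C + R·V̇ + PEEP (constant-flow equation of motion).
Only the elastic term changes: ΔPIP = ΔVt / C = (325 − 385) / 26.0 = -2.308 cmH2O.
Original PIP = 385/26.0 + 11.0×1.1833 + 11 = 38.824 cmH2O; new PIP = 38.824 + (-2.308) = 36.516 cmH2O.

36.5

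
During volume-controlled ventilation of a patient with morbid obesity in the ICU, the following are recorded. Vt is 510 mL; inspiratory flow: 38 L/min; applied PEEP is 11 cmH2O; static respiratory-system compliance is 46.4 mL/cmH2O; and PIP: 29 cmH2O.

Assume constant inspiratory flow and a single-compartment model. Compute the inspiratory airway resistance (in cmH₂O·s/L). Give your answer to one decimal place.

Flow: 38 L/min ÷ 60 = 0.6333 L/s.
Equation of motion (constant flow): PIP = Vt/C + R·V̇ + PEEP.
R·V̇ = PIP − Vt/C − PEEP = 29 − 510/46.4 − 11 = 29 − 10.991 − 11 = 7.009 cmH2O.
R = 7.009 / 0.6333 = 11.067 cmH2O·s/L.

11.1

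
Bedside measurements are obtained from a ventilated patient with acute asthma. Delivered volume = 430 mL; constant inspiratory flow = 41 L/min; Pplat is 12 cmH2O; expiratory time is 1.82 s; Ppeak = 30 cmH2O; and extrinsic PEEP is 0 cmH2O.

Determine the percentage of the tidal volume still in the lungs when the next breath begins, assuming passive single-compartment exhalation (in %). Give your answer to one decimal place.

14.5

Flow: 41 L/min ÷ 60 = 0.6833 L/s.
R = (PIP − Pplat)/V̇ = (30 − 12) / 0.6833 = 18.0/0.6833 = 26.343 cmH2O·s/L.
C = Vt/(Pplat − PEEP) = 430.0 / (12 − 0) = 430.0/12.0 = 35.833 mL/cmH2O.
τ = R × C = 26.343 × 0.03583 L/cmH2O = 0.9439 s.
Fraction remaining at end-expiration = e^(−Te/τ) = e^(−1.82/0.9439) = 0.1454 → 14.54%.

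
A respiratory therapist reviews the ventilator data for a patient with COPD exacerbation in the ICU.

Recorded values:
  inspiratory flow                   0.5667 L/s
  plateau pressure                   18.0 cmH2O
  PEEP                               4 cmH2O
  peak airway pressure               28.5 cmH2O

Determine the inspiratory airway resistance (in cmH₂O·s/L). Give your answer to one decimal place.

18.5

Raw = (PIP − Pplat) / flow = (28.5 − 18.0) / 0.5667 = 10.5 / 0.5667 = 18.528 cmH2O·s/L.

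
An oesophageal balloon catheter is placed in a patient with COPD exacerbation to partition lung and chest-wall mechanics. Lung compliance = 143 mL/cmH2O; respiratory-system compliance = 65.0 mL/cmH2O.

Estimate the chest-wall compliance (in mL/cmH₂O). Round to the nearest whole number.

1/Ccw = 1/Crs − 1/CL.
1/Ccw = 1/65.0 − 1/143 = 0.008392.
Ccw = 119.16 mL/cmH2O.

119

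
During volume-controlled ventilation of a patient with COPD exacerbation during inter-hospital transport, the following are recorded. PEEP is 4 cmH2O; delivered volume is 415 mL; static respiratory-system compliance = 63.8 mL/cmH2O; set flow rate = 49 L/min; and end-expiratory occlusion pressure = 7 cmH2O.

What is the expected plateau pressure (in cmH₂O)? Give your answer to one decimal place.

13.5

End-expiratory occlusion gives total PEEP = 7 cmH2O (intrinsic PEEP = 7 − 4 = 3). Use total PEEP for the elastic gradient.
Pplat = PEEPtotal + Vt / Cstat = 7 + 415 / 63.8 = 7 + 6.505 = 13.505 cmH2O.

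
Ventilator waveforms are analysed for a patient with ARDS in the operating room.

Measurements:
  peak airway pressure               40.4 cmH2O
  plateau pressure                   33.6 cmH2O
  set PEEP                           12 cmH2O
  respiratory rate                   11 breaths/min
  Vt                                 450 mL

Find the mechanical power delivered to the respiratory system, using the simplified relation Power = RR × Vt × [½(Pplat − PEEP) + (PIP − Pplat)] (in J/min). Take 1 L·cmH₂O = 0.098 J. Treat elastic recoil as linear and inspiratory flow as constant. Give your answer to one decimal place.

8.5

Per-breath work = Vt × [½(Pplat−PEEP) + (PIP−Pplat)] = 0.450 × [0.5×21.6 + 6.8] = 0.450 × 17.6 = 7.92 L·cmH2O.
Power = 11 × 7.92 = 87.12 L·cmH2O/min.
× 0.098 J/(L·cmH2O) → 8.538 J/min.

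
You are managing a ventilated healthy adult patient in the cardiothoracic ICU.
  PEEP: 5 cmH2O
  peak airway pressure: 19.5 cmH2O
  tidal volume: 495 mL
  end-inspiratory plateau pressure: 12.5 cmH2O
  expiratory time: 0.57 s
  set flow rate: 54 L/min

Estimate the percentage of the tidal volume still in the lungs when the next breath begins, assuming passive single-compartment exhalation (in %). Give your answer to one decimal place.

32.9

Flow: 54 L/min ÷ 60 = 0.9 L/s.
R = (PIP − Pplat)/V̇ = (19.5 − 12.5) / 0.9 = 7.0/0.9 = 7.778 cmH2O·s/L.
C = Vt/(Pplat − PEEP) = 495.0 / (12.5 − 5) = 495.0/7.5 = 66.0 mL/cmH2O.
τ = R × C = 7.778 × 0.066 L/cmH2O = 0.5133 s.
Fraction remaining at end-expiration = e^(−Te/τ) = e^(−0.57/0.5133) = 0.3294 → 32.94%.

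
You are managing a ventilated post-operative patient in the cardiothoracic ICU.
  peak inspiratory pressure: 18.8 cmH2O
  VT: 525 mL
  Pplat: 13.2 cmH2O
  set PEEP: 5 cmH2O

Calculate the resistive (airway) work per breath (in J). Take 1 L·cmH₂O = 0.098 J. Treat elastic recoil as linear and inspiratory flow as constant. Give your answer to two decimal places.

0.29

With constant inspiratory flow the resistive pressure is constant at PIP − Pplat = 18.8 − 13.2 = 5.6 cmH2O, so resistive work = 5.6 × 0.525 = 2.94 L·cmH2O.
× 0.098 J/(L·cmH2O) → 0.2881 J.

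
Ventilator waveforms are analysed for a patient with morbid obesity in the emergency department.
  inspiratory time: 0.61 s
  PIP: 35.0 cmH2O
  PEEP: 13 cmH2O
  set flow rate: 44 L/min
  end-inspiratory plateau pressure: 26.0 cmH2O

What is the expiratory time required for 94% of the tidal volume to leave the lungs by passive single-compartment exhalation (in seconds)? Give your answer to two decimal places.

1.19

Flow: 44 L/min ÷ 60 = 0.7333 L/s.
Vt = flow × Ti = 0.7333 L/s × 0.61 s × 1000 mL/L = 447.31 mL.
R = (PIP − Pplat)/V̇ = (35.0 − 26.0) / 0.7333 = 9.0/0.7333 = 12.273 cmH2O·s/L.
C = Vt/(Pplat − PEEP) = 447.31 / (26.0 − 13) = 447.31/13.0 = 34.408 mL/cmH2O.
τ = R × C = 12.273 × 0.03441 L/cmH2O = 0.4223 s.
t = −τ·ln(1 − 0.94) = −0.4223·ln(0.06) = 1.188 s.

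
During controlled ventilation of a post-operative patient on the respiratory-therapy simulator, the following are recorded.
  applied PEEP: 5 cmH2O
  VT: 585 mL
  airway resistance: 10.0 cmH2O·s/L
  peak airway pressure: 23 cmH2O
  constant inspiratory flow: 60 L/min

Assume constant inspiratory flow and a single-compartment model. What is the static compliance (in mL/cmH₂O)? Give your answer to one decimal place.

Flow: 60 L/min ÷ 60 = 1 L/s.
Equation of motion (constant flow): PIP = Vt/C + R·V̇ + PEEP.
Vt/C = PIP − R·V̇ − PEEP = 23 − 10.0×1 − 5 = 23 − 10.0 − 5 = 8.0 cmH2O.
C = Vt / 8.0 = 585 / 8.0 = 73.125 mL/cmH2O.

73.1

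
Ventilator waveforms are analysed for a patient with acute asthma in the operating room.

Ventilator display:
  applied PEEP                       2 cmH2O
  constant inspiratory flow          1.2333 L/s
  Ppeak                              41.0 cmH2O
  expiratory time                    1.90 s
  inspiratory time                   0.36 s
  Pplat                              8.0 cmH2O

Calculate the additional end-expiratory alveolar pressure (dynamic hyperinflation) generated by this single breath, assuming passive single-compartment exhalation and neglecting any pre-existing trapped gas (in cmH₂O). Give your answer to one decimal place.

2.3

Vt = flow × Ti = 1.2333 L/s × 0.36 s × 1000 mL/L = 443.99 mL.
R = (PIP − Pplat)/V̇ = (41.0 − 8.0) / 1.2333 = 33.0/1.2333 = 26.757 cmH2O·s/L.
C = Vt/(Pplat − PEEP) = 443.99 / (8.0 − 2) = 443.99/6.0 = 73.998 mL/cmH2O.
τ = R × C = 26.757 × 0.074 L/cmH2O = 1.98 s.
Fraction remaining = e^(−Te/τ) = e^(−1.90/1.98) = 0.383; trapped volume = 443.99 × 0.383 = 170.05 mL.
Additional alveolar pressure from trapping ≈ V_trapped / C = 170.05 / 73.998 = 2.298 cmH2O.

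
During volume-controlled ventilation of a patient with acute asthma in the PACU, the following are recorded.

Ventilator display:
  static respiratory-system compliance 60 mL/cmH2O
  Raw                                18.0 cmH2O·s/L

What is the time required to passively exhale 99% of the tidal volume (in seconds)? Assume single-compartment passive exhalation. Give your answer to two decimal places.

τ = R × C = 18.0 × 60 mL/cmH2O = 18.0 × 0.060 L/cmH2O = 1.08 s.
Exhaled fraction f = 1 − e^(−t/τ) → t = −τ·ln(1 − f) = −1.08·ln(0.01) = 4.974 s.

4.97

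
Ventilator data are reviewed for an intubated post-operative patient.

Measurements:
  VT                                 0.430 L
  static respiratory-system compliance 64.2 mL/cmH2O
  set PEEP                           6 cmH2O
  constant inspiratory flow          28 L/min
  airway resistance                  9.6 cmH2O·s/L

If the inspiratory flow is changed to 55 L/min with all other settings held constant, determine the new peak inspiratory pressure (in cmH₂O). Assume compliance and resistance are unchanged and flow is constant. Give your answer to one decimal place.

21.5

Flow: 28 L/min ÷ 60 = 0.4667 L/s.
New flow: 55 L/min ÷ 60 = 0.9167 L/s.
PIP = Vt/C + R·V̇ + PEEP (constant-flow equation of motion).
Only the resistive term changes: ΔPIP = R × ΔV̇ = 9.6 × (0.9167 − 0.4667) = 9.6 × 0.45 = 4.32 cmH2O.
Original PIP = 430/64.2 + 9.6×0.4667 + 6 = 17.178 cmH2O; new PIP = 17.178 + (4.32) = 21.498 cmH2O.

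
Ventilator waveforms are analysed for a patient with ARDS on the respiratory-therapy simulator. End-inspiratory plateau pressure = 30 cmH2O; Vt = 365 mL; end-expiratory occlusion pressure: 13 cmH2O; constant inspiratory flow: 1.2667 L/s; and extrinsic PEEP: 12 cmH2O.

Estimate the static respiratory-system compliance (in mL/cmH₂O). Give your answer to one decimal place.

21.5

End-expiratory occlusion gives total PEEP = 13 cmH2O (intrinsic PEEP = 13 − 12 = 1). Use total PEEP for the elastic gradient.
Cstat = Vt / (Pplat − PEEPtotal) = 365 / (30 − 13) = 365 / 17.0 = 21.471 mL/cmH2O.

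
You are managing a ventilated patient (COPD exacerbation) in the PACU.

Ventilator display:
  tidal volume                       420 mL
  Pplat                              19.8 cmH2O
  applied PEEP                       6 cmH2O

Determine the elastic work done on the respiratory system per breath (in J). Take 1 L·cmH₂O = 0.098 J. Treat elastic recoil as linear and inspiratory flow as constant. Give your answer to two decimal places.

0.28

Elastic work ≈ ½ × (Pplat − PEEP) × Vt = 0.5 × (19.8 − 6) × 0.420 L = 0.5 × 13.8 × 0.420 = 2.898 L·cmH2O.
× 0.098 J/(L·cmH2O) → 0.284 J.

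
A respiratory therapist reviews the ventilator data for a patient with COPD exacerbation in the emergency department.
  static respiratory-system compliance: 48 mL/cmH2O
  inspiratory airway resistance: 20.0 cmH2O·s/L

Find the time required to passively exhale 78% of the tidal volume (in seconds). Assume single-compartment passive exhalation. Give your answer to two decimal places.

τ = R × C = 20.0 × 48 mL/cmH2O = 20.0 × 0.048 L/cmH2O = 0.96 s.
Exhaled fraction f = 1 − e^(−t/τ) → t = −τ·ln(1 − f) = −0.96·ln(0.22) = 1.454 s.

1.45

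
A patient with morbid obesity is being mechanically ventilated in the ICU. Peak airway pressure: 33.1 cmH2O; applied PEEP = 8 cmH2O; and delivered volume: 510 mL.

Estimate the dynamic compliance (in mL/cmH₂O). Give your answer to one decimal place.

20.3

Dynamic compliance = Vt / (PIP − PEEP) = 510 / (33.1 − 8) = 510 / 25.1 = 20.319 mL/cmH2O.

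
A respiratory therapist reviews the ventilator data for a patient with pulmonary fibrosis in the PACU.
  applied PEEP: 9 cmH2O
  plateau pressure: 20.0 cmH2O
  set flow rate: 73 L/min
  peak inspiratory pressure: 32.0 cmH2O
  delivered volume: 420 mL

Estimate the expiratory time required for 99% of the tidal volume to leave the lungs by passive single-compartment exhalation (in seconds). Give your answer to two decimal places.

Flow: 73 L/min ÷ 60 = 1.2167 L/s.
R = (PIP − Pplat)/V̇ = (32.0 − 20.0) / 1.2167 = 12.0/1.2167 = 9.863 cmH2O·s/L.
C = Vt/(Pplat − PEEP) = 420.0 / (20.0 − 9) = 420.0/11.0 = 38.182 mL/cmH2O.
τ = R × C = 9.863 × 0.03818 L/cmH2O = 0.3766 s.
t = −τ·ln(1 − 0.99) = −0.3766·ln(0.01) = 1.734 s.

1.73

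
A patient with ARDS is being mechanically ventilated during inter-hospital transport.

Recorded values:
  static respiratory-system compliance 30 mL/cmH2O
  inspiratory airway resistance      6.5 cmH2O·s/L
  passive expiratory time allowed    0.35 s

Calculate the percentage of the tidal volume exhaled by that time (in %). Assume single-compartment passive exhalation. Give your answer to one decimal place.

83.4

τ = R × C = 6.5 × 30 mL/cmH2O = 6.5 × 0.030 L/cmH2O = 0.195 s.
Passive exhalation: V(t)/V₀ = e^(−t/τ) = e^(−0.35/0.195) = 0.1661.
Fraction exhaled = 1 − 0.1661 = 0.8339 → 83.39%.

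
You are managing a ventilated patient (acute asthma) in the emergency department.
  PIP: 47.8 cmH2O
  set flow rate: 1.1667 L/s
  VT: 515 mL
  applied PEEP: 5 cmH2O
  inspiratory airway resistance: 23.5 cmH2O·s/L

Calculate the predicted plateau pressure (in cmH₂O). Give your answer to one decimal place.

Pplat = PIP − Raw × flow = 47.8 − 23.5 × 1.1667 = 47.8 − 27.417 = 20.383 cmH2O.

20.4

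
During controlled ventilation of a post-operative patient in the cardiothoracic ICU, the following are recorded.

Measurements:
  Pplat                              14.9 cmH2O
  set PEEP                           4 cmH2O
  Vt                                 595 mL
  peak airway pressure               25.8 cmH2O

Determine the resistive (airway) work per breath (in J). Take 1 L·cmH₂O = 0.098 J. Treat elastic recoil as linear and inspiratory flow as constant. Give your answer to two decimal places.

0.64

With constant inspiratory flow the resistive pressure is constant at PIP − Pplat = 25.8 − 14.9 = 10.9 cmH2O, so resistive work = 10.9 × 0.595 = 6.486 L·cmH2O.
× 0.098 J/(L·cmH2O) → 0.6356 J.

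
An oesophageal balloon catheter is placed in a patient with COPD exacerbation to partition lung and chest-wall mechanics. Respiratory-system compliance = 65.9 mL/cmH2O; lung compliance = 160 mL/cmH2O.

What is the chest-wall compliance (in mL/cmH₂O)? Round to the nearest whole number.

112

1/Ccw = 1/Crs − 1/CL.
1/Ccw = 1/65.9 − 1/160 = 0.008925.
Ccw = 112.04 mL/cmH2O.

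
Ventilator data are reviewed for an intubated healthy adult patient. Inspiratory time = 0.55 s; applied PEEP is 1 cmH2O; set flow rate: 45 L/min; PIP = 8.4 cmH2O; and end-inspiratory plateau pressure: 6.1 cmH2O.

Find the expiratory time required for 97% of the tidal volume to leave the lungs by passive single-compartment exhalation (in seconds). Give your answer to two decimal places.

0.87

Flow: 45 L/min ÷ 60 = 0.75 L/s.
Vt = flow × Ti = 0.75 L/s × 0.55 s × 1000 mL/L = 412.5 mL.
R = (PIP − Pplat)/V̇ = (8.4 − 6.1) / 0.75 = 2.3/0.75 = 3.067 cmH2O·s/L.
C = Vt/(Pplat − PEEP) = 412.5 / (6.1 − 1) = 412.5/5.1 = 80.882 mL/cmH2O.
τ = R × C = 3.067 × 0.08088 L/cmH2O = 0.2481 s.
t = −τ·ln(1 − 0.97) = −0.2481·ln(0.03) = 0.87 s.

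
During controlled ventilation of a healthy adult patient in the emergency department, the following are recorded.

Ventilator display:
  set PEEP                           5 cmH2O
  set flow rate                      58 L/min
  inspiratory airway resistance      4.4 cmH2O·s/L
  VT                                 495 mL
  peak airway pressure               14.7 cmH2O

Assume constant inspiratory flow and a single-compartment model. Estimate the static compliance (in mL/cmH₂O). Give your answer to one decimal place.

Flow: 58 L/min ÷ 60 = 0.9667 L/s.
Equation of motion (constant flow): PIP = Vt/C + R·V̇ + PEEP.
Vt/C = PIP − R·V̇ − PEEP = 14.7 − 4.4×0.9667 − 5 = 14.7 − 4.253 − 5 = 5.447 cmH2O.
C = Vt / 5.447 = 495 / 5.447 = 90.876 mL/cmH2O.

90.9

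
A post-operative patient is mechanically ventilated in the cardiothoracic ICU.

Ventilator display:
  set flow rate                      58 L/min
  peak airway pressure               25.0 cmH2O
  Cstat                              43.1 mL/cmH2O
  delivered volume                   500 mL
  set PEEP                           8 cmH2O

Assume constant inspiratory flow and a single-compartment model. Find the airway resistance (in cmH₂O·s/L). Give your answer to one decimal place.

5.6

Flow: 58 L/min ÷ 60 = 0.9667 L/s.
Equation of motion (constant flow): PIP = Vt/C + R·V̇ + PEEP.
R·V̇ = PIP − Vt/C − PEEP = 25.0 − 500/43.1 − 8 = 25.0 − 11.601 − 8 = 5.399 cmH2O.
R = 5.399 / 0.9667 = 5.585 cmH2O·s/L.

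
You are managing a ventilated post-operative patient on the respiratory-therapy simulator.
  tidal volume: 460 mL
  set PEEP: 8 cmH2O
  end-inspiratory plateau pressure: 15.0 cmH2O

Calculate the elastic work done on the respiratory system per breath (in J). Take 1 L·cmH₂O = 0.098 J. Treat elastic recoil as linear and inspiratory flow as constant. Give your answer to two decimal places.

Elastic work ≈ ½ × (Pplat − PEEP) × Vt = 0.5 × (15.0 − 8) × 0.460 L = 0.5 × 7.0 × 0.460 = 1.61 L·cmH2O.
× 0.098 J/(L·cmH2O) → 0.1578 J.

0.16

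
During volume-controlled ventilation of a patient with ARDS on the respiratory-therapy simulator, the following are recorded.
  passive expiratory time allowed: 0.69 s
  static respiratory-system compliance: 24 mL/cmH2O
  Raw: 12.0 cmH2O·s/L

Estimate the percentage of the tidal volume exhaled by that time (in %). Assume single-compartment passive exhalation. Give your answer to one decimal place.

90.9

τ = R × C = 12.0 × 24 mL/cmH2O = 12.0 × 0.024 L/cmH2O = 0.288 s.
Passive exhalation: V(t)/V₀ = e^(−t/τ) = e^(−0.69/0.288) = 0.0911.
Fraction exhaled = 1 − 0.0911 = 0.9089 → 90.89%.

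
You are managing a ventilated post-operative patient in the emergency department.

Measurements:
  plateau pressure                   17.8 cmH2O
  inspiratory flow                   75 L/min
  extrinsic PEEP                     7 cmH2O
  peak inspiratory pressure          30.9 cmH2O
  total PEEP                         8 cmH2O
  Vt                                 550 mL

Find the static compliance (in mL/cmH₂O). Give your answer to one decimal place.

End-expiratory occlusion gives total PEEP = 8 cmH2O (intrinsic PEEP = 8 − 7 = 1). Use total PEEP for the elastic gradient.
Cstat = Vt / (Pplat − PEEPtotal) = 550 / (17.8 − 8) = 550 / 9.8 = 56.122 mL/cmH2O.

56.1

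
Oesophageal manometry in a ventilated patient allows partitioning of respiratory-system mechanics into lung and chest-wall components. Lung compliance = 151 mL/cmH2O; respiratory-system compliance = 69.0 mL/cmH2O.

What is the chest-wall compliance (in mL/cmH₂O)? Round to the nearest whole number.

127

1/Ccw = 1/Crs − 1/CL.
1/Ccw = 1/69.0 − 1/151 = 0.00787.
Ccw = 127.06 mL/cmH2O.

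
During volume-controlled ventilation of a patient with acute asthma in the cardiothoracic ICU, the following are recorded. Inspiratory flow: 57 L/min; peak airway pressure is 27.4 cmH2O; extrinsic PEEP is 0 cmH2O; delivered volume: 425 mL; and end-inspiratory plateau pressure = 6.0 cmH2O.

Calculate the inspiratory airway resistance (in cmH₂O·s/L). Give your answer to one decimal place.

Flow: 57 L/min ÷ 60 = 0.95 L/s.
Raw = (PIP − Pplat) / flow = (27.4 − 6.0) / 0.95 = 21.4 / 0.95 = 22.526 cmH2O·s/L.

22.5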